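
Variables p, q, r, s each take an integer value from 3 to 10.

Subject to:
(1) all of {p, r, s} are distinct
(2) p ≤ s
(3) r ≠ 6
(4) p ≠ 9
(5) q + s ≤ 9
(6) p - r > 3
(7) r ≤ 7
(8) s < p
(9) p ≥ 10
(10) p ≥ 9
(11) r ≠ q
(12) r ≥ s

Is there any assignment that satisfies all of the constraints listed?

From constraints 2 and 9: s ≥ p and p ≥ 10, so s ≥ 10. From constraints 7 and 12: s ≤ r and r ≤ 7, so s ≤ 7. But 7 < 10, so no value of s works.

Unsatisfiable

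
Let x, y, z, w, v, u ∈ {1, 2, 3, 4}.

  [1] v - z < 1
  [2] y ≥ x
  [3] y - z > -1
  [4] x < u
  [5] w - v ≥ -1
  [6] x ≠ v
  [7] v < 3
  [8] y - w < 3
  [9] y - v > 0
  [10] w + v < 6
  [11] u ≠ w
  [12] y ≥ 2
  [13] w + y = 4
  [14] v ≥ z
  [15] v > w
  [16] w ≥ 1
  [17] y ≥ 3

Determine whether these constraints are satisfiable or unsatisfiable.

Satisfiable

Try x = 3, y = 3, z = 2, w = 1, v = 2, u = 4.
Check constraint 1: v - z = 0; constraint 3: y - z = 1. The remaining constraints are straightforward to verify.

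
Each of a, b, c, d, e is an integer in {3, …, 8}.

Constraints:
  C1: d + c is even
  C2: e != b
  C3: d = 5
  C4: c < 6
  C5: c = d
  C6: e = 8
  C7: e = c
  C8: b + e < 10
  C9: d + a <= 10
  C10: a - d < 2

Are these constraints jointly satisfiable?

Constraint 6 fixes e = 8 and constraint 3 fixes d = 5. Constraints 5 and 7 give e = c = d, so e = d. But 8 ≠ 5 — contradiction.

Unsatisfiable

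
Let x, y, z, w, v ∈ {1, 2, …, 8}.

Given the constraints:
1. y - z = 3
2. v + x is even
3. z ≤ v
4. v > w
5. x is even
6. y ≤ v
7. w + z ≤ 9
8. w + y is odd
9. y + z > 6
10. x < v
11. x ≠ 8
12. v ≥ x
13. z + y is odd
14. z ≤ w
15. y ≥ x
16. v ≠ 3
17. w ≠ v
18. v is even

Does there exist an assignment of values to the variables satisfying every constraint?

The assignment x = 6, y = 6, z = 3, w = 3, v = 8 works:
  constraint 1 holds since y - z = 3.
  constraint 7 holds since w + z = 6.
The rest check out directly.

Satisfiable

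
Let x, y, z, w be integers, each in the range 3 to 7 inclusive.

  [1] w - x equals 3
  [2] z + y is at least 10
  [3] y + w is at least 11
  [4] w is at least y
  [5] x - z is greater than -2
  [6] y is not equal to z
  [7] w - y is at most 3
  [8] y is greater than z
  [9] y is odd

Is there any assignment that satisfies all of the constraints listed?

Try x = 4, y = 7, z = 4, w = 7.
Check constraint 1: w - x = 3; constraint 2: z + y = 11; constraint 3: y + w = 14. The remaining constraints are straightforward to verify.

Satisfiable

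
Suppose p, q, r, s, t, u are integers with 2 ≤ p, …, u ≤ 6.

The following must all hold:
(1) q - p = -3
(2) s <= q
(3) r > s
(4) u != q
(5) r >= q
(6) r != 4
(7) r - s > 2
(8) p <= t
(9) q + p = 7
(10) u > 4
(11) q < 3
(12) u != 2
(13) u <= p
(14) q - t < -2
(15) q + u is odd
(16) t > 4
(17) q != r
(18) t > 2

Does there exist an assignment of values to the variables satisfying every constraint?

Satisfiable

Try p = 5, q = 2, r = 5, s = 2, t = 5, u = 5.
Check constraint 1: q - p = -3; constraint 7: r - s = 3; constraint 9: q + p = 7. The remaining constraints are straightforward to verify.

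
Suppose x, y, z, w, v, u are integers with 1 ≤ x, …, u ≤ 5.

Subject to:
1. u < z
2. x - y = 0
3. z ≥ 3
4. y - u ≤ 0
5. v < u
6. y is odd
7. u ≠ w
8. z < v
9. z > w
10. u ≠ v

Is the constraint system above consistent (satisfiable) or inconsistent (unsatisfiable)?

Unsatisfiable

Constraints 1, 5, and 8 give u < z, z < v, v < u. Chaining: u < z < v < u, which forces u < u — impossible.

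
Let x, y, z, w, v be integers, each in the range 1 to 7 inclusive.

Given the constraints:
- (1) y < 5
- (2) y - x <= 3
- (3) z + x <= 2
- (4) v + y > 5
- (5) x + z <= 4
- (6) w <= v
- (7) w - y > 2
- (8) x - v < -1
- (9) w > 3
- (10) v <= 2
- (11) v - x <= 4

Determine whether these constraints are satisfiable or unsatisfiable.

Unsatisfiable

From constraint 9: w ≥ 4. From constraints 6 and 10: w ≤ v and v ≤ 2, so w ≤ 2. But 2 < 4, so no value of w works.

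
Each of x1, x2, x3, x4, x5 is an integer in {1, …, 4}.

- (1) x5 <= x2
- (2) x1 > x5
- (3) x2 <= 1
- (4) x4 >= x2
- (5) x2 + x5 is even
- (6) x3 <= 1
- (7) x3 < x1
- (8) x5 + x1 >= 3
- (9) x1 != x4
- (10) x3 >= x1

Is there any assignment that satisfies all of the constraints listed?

From constraints 1 and 3: x5 ≤ x2 ≤ 1. From constraints 6 and 10: x1 ≤ x3 ≤ 1. Hence x5 + x1 ≤ 2. But constraint 8 requires x5 + x1 ≥ 3, and 3 > 2. Contradiction.

Unsatisfiable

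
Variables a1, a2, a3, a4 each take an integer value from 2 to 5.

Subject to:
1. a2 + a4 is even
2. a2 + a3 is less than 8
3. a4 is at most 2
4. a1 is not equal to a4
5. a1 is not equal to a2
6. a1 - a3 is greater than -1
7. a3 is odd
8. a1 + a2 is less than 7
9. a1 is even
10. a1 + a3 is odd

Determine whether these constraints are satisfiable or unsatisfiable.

Satisfiable

Setting (a1, a2, a3, a4) = (4, 2, 3, 2) satisfies everything: constraint 2: a2 + a3 = 5; constraint 6: a1 - a3 = 1; constraint 8: a1 + a2 = 6, and the others follow.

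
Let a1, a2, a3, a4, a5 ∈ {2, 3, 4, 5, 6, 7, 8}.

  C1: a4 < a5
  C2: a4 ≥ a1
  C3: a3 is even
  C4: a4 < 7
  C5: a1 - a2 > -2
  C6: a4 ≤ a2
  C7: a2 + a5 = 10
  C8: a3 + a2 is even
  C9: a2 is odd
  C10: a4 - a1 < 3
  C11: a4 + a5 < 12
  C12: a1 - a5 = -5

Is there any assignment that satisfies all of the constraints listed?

Unsatisfiable

Constraint 3 makes a3 even and constraint 9 makes a2 odd, so a3 + a2 must be odd. Constraint 8 says a3 + a2 is even — contradiction.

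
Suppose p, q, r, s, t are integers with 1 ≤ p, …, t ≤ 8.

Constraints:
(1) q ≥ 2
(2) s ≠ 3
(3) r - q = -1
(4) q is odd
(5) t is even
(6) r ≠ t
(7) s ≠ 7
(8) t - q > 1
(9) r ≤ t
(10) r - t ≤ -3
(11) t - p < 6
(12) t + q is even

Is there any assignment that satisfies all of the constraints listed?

Constraint 5 makes t even and constraint 4 makes q odd, so t + q must be odd. Constraint 12 says t + q is even — contradiction.

Unsatisfiable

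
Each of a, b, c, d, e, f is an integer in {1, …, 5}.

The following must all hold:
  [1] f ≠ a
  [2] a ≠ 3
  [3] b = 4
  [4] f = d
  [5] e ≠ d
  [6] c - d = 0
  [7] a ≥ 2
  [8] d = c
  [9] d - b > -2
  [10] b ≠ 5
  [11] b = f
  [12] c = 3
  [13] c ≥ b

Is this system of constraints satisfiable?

Unsatisfiable

Constraint 3 fixes b = 4 and constraint 12 fixes c = 3. Constraints 4, 8, and 11 give b = f = d = c, so b = c. But 4 ≠ 3 — contradiction.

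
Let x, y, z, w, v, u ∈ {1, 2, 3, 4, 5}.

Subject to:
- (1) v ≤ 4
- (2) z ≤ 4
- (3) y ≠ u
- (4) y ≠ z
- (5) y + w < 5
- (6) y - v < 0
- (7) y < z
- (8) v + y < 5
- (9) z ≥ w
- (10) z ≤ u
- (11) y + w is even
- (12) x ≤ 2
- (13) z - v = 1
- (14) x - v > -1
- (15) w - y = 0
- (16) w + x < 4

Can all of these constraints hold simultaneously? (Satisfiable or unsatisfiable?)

Satisfiable

The assignment x = 2, y = 1, z = 3, w = 1, v = 2, u = 4 works:
  constraint 5 holds since y + w = 2.
  constraint 6 holds since y - v = -1.
  constraint 8 holds since v + y = 3.
The rest check out directly.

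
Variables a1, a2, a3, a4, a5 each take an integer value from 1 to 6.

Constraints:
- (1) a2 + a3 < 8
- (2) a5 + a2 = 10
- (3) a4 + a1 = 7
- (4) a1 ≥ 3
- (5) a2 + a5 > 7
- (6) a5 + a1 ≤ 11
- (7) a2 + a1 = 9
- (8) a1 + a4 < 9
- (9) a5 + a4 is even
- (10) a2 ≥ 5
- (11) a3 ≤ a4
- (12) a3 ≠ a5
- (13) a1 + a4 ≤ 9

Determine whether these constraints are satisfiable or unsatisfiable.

Satisfiable

Setting (a1, a2, a3, a4, a5) = (4, 5, 1, 3, 5) satisfies everything: constraint 1: a2 + a3 = 6; constraint 2: a5 + a2 = 10, and the others follow.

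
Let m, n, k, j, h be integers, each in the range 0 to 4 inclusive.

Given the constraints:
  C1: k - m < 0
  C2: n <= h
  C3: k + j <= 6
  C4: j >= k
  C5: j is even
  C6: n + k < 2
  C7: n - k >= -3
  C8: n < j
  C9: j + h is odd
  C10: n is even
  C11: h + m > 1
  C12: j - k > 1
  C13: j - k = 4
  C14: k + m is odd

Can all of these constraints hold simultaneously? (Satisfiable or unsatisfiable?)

Setting (m, n, k, j, h) = (1, 0, 0, 4, 1) satisfies everything: constraint 1: k - m = -1; constraint 3: k + j = 4, and the others follow.

Satisfiable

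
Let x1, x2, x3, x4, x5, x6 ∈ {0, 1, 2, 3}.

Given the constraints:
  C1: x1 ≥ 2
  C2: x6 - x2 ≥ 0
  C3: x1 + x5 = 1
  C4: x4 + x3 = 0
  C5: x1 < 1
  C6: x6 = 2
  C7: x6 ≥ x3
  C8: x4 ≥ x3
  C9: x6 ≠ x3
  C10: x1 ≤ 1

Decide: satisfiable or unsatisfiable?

Unsatisfiable

From constraint 1: x1 ≥ 2. From constraint 10: x1 ≤ 1. But 1 < 2, so no value of x1 works.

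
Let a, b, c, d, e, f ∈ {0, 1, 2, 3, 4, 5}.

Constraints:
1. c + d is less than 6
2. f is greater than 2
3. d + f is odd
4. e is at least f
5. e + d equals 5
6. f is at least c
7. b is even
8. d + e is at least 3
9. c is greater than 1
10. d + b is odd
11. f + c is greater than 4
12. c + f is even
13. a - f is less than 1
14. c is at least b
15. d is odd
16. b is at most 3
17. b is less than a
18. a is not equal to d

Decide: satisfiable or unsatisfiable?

Satisfiable

Setting (a, b, c, d, e, f) = (3, 0, 2, 1, 4, 4) satisfies everything: constraint 1: c + d = 3; constraint 5: e + d = 5, and the others follow.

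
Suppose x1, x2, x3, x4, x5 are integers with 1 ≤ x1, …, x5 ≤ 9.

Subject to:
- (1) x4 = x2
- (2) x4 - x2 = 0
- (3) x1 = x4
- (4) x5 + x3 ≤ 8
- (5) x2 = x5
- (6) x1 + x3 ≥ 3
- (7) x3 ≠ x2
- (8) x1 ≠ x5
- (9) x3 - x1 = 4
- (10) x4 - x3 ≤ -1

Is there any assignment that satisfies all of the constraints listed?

From constraints 1, 3, and 5, x1 = x4 = x2 = x5, so x1 = x5. But constraint 8 says x1 ≠ x5. Contradiction.

Unsatisfiable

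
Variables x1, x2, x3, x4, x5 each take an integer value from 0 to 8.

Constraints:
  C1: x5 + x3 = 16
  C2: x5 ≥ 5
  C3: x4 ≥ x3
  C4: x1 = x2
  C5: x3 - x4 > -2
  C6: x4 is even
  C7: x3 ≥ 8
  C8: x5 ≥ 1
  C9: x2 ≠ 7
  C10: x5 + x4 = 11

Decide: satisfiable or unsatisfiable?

Unsatisfiable

From constraint 2: x5 ≥ 5. From constraints 3 and 7: x4 ≥ x3 ≥ 8. Hence x5 + x4 ≥ 13. But constraint 10 requires x5 + x4 = 11, and 11 < 13. Contradiction.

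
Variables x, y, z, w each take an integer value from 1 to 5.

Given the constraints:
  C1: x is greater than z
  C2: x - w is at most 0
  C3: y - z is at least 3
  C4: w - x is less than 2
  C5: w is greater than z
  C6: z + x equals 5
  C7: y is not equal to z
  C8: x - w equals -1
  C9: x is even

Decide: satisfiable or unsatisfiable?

Satisfiable

One satisfying assignment is x = 4, y = 5, z = 1, w = 5.
For the less obvious constraints — constraint 2: x - w = -1; constraint 3: y - z = 4 — and the others hold by inspection.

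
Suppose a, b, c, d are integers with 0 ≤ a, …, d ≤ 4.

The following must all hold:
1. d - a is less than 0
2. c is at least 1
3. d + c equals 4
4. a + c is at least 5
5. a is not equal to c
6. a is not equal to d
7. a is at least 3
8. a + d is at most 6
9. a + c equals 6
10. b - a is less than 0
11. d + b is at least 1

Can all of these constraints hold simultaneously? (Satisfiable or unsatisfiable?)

Try a = 4, b = 1, c = 2, d = 2.
Check constraint 1: d - a = -2; constraint 3: d + c = 4; constraint 4: a + c = 6. The remaining constraints are straightforward to verify.

Satisfiable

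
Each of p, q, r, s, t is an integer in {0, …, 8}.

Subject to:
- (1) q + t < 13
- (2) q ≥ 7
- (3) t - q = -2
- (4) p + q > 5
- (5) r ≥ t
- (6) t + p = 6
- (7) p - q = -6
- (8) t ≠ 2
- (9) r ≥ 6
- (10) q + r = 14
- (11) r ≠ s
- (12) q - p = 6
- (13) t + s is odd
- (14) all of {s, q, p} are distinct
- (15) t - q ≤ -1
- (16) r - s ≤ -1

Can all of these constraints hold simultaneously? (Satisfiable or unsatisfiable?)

Try p = 1, q = 7, r = 7, s = 8, t = 5.
Check constraint 1: q + t = 12; constraint 3: t - q = -2; constraint 4: p + q = 8. The remaining constraints are straightforward to verify.

Satisfiable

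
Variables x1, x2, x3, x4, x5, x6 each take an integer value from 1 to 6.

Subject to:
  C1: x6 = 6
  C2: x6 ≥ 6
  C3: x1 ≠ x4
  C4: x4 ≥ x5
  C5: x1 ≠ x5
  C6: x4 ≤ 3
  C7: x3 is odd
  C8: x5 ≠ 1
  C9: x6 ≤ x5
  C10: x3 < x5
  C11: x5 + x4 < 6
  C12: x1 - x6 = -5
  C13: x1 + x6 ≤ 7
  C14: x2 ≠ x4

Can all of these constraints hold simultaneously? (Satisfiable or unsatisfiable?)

From constraints 2 and 9: x5 ≥ x6 and x6 ≥ 6, so x5 ≥ 6. From constraints 4 and 6: x5 ≤ x4 and x4 ≤ 3, so x5 ≤ 3. But 3 < 6, so no value of x5 works.

Unsatisfiable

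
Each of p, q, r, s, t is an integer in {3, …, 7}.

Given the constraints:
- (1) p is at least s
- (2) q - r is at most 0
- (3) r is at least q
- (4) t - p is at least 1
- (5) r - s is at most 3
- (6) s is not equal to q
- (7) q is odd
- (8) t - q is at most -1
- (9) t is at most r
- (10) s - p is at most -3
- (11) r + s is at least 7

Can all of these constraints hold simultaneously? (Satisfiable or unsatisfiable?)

Unsatisfiable

Constraints 2, 4, 5, 8, and 10 give s − r ≥ -3, r − q ≥ 0, q − t ≥ 1, t − p ≥ 1, p − s ≥ 3.
Adding all 5 inequalities: the left sides telescope to 0, and the right sides sum to (-3) + 0 + 1 + 1 + 3 = 2. So 0 ≥ 2, which is false.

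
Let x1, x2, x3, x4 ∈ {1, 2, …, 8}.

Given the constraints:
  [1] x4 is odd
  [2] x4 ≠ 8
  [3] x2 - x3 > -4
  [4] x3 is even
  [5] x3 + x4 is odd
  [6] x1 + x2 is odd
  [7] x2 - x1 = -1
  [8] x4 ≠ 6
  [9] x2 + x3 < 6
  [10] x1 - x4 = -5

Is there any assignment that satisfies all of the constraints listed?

Satisfiable

Try x1 = 2, x2 = 1, x3 = 2, x4 = 7.
Check constraint 3: x2 - x3 = -1; constraint 7: x2 - x1 = -1; constraint 9: x2 + x3 = 3. The remaining constraints are straightforward to verify.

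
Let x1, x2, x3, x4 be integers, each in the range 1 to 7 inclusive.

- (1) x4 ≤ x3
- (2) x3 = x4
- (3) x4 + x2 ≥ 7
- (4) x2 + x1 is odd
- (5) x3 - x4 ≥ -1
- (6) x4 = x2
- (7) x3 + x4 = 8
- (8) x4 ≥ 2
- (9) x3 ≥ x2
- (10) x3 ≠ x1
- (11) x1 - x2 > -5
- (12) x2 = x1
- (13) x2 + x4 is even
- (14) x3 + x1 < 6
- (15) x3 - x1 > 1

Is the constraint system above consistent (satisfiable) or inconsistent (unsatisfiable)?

Unsatisfiable

From constraints 2, 6, and 12, x3 = x4 = x2 = x1, so x3 = x1. But constraint 10 says x3 ≠ x1. Contradiction.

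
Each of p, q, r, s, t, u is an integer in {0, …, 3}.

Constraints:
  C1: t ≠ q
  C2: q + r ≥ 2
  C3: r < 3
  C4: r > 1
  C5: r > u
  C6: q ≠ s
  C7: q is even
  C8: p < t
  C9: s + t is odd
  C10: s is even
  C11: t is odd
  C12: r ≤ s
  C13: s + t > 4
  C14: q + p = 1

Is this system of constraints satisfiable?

Try p = 1, q = 0, r = 2, s = 2, t = 3, u = 1.
Check constraint 2: q + r = 2; constraint 13: s + t = 5. The remaining constraints are straightforward to verify.

Satisfiable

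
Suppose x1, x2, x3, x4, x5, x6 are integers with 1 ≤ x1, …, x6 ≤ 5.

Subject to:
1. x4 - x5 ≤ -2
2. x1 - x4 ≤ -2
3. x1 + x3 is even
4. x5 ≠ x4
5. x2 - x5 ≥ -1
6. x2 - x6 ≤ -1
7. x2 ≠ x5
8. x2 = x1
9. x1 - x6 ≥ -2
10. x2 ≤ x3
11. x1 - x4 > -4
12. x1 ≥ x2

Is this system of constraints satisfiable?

Unsatisfiable

Constraints 1, 2, 5, 6, and 9 give x4 − x1 ≥ 2, x1 − x6 ≥ -2, x6 − x2 ≥ 1, x2 − x5 ≥ -1, x5 − x4 ≥ 2.
Adding all 5 inequalities: the left sides telescope to 0, and the right sides sum to 2 + (-2) + 1 + (-1) + 2 = 2. So 0 ≥ 2, which is false.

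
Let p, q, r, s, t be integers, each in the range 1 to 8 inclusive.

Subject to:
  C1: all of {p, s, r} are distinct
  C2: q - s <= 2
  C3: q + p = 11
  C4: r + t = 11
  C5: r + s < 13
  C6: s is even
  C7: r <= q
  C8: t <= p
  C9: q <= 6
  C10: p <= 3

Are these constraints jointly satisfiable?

Unsatisfiable

From constraints 7 and 9: r ≤ q ≤ 6. From constraints 8 and 10: t ≤ p ≤ 3. Hence r + t ≤ 9. But constraint 4 requires r + t = 11, and 11 > 9. Contradiction.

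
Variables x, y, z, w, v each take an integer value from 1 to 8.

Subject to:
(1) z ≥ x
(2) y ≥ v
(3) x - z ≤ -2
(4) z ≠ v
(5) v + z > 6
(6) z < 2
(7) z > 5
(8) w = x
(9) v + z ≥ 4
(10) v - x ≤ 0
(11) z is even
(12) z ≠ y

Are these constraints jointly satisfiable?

Unsatisfiable

From constraint 7: z ≥ 6. From constraint 6: z ≤ 1. But 1 < 6, so no value of z works.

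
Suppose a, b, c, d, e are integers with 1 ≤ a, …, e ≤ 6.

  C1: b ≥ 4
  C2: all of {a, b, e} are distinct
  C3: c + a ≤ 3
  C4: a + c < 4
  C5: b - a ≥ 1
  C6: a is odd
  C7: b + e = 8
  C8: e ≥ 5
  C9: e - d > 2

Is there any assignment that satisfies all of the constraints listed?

From constraint 1: b ≥ 4. From constraint 8: e ≥ 5. Hence b + e ≥ 9. But constraint 7 requires b + e = 8, and 8 < 9. Contradiction.

Unsatisfiable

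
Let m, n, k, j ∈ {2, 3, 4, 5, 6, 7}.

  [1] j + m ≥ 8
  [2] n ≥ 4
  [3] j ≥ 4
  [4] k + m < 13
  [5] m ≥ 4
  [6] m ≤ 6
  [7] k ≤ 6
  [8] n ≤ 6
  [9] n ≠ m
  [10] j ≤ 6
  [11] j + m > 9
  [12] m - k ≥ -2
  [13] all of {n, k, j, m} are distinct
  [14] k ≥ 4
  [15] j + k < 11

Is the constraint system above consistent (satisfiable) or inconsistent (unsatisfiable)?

Constraints 2, 3, 5, 6, 7, 8, 10, and 14 confine each of n, k, j, m to the 3 values {4, …, 6}.
Constraint 13 requires all 4 of them to be distinct, but only 3 values are available — impossible by the pigeonhole principle.

Unsatisfiable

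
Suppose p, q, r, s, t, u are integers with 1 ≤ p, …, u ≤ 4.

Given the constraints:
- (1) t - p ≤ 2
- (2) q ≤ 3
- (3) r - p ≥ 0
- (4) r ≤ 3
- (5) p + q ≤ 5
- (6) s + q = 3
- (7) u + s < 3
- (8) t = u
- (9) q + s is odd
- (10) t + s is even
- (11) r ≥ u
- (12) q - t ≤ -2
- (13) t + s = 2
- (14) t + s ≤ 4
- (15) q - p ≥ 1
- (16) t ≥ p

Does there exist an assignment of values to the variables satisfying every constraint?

Constraints 1, 12, and 15 give p − t ≥ -2, t − q ≥ 2, q − p ≥ 1.
Adding all 3 inequalities: the left sides telescope to 0, and the right sides sum to (-2) + 2 + 1 = 1. So 0 ≥ 1, which is false.

Unsatisfiable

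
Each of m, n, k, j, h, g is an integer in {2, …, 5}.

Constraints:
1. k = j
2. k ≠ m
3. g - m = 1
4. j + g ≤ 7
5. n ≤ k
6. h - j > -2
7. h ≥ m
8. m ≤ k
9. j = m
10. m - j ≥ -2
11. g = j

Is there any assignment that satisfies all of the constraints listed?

From constraints 1 and 9, k = j = m, so k = m. But constraint 2 says k ≠ m. Contradiction.

Unsatisfiable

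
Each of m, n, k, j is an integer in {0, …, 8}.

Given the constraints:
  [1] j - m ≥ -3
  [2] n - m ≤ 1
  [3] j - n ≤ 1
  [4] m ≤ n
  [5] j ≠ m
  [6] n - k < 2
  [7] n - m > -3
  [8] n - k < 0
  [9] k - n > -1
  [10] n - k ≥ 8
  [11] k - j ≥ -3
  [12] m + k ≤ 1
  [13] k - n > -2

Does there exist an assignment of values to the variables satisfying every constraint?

Unsatisfiable

Constraints 1, 2, 10, and 11 give k − j ≥ -3, j − m ≥ -3, m − n ≥ -1, n − k ≥ 8.
Adding all 4 inequalities: the left sides telescope to 0, and the right sides sum to (-3) + (-3) + (-1) + 8 = 1. So 0 ≥ 1, which is false.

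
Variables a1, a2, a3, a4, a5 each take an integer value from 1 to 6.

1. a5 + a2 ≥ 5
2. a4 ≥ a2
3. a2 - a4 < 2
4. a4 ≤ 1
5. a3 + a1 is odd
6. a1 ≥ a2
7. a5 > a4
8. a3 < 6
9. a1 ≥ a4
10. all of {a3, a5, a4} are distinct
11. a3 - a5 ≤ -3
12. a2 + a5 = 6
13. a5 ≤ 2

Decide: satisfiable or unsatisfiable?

Unsatisfiable

From constraint 13: a5 ≤ 2. From constraints 2 and 4: a2 ≤ a4 ≤ 1. Hence a5 + a2 ≤ 3. But constraint 1 requires a5 + a2 ≥ 5, and 5 > 3. Contradiction.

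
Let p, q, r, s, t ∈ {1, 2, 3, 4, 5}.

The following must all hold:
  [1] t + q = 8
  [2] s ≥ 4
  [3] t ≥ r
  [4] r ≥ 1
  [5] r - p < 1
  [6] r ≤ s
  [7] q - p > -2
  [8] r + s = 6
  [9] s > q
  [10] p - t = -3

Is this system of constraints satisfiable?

Satisfiable

Take p = 2, q = 3, r = 1, s = 5, t = 5. Then constraint 1: t + q = 8; constraint 5: r - p = -1, and every other listed constraint is also met.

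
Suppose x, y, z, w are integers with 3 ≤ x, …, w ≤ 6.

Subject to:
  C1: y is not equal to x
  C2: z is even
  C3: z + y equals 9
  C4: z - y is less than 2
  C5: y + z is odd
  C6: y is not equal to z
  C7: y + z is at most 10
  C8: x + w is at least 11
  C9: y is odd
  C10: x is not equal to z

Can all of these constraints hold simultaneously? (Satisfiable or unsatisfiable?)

Try x = 6, y = 5, z = 4, w = 5.
Check constraint 3: z + y = 9; constraint 4: z - y = -1; constraint 7: y + z = 9. The remaining constraints are straightforward to verify.

Satisfiable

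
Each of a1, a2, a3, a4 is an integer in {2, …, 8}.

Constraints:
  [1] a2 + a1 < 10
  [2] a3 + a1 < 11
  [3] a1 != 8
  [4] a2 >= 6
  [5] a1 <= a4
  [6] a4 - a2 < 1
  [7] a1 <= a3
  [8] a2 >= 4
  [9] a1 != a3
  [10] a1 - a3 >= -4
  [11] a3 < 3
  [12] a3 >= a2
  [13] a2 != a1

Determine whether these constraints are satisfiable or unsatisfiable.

From constraints 4 and 12: a3 ≥ a2 and a2 ≥ 6, so a3 ≥ 6. From constraint 11: a3 ≤ 2. But 2 < 6, so no value of a3 works.

Unsatisfiable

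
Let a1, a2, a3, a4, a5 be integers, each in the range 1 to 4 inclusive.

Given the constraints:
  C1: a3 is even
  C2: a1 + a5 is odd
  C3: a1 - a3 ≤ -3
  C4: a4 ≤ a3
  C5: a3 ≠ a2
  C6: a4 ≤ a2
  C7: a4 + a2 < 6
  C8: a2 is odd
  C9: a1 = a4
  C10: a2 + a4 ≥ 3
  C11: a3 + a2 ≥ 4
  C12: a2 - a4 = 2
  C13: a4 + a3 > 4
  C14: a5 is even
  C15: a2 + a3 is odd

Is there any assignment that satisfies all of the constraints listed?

Setting (a1, a2, a3, a4, a5) = (1, 3, 4, 1, 2) satisfies everything: constraint 3: a1 - a3 = -3; constraint 7: a4 + a2 = 4, and the others follow.

Satisfiable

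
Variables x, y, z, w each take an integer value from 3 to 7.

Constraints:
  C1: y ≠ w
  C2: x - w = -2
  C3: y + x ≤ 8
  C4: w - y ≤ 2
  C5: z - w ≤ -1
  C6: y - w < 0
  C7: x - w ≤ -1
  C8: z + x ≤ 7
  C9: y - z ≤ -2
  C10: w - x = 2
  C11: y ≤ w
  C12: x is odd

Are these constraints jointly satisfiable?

Unsatisfiable

Constraints 4, 5, and 9 give y − w ≥ -2, w − z ≥ 1, z − y ≥ 2.
Adding all 3 inequalities: the left sides telescope to 0, and the right sides sum to (-2) + 1 + 2 = 1. So 0 ≥ 1, which is false.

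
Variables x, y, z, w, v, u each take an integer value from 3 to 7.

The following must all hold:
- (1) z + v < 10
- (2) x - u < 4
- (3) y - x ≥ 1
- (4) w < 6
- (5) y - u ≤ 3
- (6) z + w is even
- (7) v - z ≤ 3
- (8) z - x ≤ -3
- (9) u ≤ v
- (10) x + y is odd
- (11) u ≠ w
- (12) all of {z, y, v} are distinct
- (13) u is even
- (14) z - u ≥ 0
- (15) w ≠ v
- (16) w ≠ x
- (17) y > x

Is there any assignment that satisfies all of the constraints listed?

Unsatisfiable

Constraints 3, 5, 8, and 14 give x − z ≥ 3, z − u ≥ 0, u − y ≥ -3, y − x ≥ 1.
Adding all 4 inequalities: the left sides telescope to 0, and the right sides sum to 3 + 0 + (-3) + 1 = 1. So 0 ≥ 1, which is false.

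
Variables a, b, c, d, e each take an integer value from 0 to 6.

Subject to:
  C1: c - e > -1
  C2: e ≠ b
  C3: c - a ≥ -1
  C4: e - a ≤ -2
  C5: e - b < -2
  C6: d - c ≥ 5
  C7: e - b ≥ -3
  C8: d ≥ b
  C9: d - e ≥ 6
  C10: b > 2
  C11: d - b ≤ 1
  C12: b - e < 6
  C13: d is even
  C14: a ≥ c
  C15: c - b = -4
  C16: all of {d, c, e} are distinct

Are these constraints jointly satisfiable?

Unsatisfiable

Constraints 3, 4, 6, 7, and 11 give b − d ≥ -1, d − c ≥ 5, c − a ≥ -1, a − e ≥ 2, e − b ≥ -3.
Adding all 5 inequalities: the left sides telescope to 0, and the right sides sum to (-1) + 5 + (-1) + 2 + (-3) = 2. So 0 ≥ 2, which is false.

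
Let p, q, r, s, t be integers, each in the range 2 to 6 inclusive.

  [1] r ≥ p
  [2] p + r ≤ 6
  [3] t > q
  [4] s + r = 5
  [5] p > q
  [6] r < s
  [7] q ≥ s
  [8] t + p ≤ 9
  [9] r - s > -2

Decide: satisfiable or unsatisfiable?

Unsatisfiable

Constraints 1, 5, 6, and 7 give p ≤ r, r < s, s ≤ q, q < p. Chaining: p ≤ r < s ≤ q < p, which forces p < p — impossible.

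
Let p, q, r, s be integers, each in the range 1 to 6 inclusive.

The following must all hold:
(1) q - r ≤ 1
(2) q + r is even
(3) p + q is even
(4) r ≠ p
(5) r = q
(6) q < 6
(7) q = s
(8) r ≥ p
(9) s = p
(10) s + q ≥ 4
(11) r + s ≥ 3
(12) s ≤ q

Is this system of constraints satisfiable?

Unsatisfiable

From constraints 5, 7, and 9, r = q = s = p, so r = p. But constraint 4 says r ≠ p. Contradiction.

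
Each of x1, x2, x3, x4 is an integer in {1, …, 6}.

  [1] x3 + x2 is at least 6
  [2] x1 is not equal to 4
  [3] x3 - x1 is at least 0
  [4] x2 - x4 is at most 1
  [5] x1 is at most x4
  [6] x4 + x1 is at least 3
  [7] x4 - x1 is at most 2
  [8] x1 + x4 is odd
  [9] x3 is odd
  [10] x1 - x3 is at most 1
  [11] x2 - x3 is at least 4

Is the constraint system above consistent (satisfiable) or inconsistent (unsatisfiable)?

Unsatisfiable

Constraints 3, 4, 7, and 11 give x2 − x3 ≥ 4, x3 − x1 ≥ 0, x1 − x4 ≥ -2, x4 − x2 ≥ -1.
Adding all 4 inequalities: the left sides telescope to 0, and the right sides sum to 4 + 0 + (-2) + (-1) = 1. So 0 ≥ 1, which is false.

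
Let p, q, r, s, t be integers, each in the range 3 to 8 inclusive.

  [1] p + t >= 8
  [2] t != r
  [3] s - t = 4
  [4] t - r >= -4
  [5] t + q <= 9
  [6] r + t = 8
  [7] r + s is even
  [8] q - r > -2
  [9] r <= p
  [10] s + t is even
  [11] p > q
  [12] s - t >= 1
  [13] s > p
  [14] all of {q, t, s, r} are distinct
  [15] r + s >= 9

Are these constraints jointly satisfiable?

Satisfiable

Try p = 6, q = 4, r = 5, s = 7, t = 3.
Check constraint 1: p + t = 9; constraint 3: s - t = 4. The remaining constraints are straightforward to verify.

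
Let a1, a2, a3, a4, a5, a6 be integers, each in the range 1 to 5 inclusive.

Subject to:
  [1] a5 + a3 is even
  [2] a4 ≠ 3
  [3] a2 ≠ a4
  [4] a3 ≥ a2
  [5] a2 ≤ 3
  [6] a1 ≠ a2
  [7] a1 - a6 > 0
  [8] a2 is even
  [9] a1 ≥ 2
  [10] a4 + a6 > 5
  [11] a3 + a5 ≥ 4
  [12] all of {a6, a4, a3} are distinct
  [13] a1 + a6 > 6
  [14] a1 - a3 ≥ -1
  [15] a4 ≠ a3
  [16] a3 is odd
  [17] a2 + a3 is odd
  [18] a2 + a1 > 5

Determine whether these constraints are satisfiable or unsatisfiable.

Satisfiable

Setting (a1, a2, a3, a4, a5, a6) = (5, 2, 3, 4, 1, 2) satisfies everything: constraint 7: a1 - a6 = 3; constraint 10: a4 + a6 = 6, and the others follow.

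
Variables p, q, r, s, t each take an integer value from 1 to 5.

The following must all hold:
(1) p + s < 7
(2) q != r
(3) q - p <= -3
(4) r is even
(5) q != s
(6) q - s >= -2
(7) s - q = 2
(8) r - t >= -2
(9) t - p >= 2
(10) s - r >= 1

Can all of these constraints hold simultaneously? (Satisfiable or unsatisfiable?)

Unsatisfiable

Constraints 3, 6, 8, 9, and 10 give q − s ≥ -2, s − r ≥ 1, r − t ≥ -2, t − p ≥ 2, p − q ≥ 3.
Adding all 5 inequalities: the left sides telescope to 0, and the right sides sum to (-2) + 1 + (-2) + 2 + 3 = 2. So 0 ≥ 2, which is false.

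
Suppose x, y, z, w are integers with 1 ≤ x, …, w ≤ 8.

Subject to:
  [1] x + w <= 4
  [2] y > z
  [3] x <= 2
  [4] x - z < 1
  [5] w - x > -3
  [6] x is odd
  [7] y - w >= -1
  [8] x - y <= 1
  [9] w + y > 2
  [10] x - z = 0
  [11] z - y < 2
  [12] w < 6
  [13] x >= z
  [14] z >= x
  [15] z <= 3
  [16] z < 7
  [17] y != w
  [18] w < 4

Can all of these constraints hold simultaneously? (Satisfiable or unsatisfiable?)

One satisfying assignment is x = 1, y = 2, z = 1, w = 1.
For the less obvious constraints — constraint 1: x + w = 2; constraint 4: x - z = 0; constraint 5: w - x = 0 — and the others hold by inspection.

Satisfiable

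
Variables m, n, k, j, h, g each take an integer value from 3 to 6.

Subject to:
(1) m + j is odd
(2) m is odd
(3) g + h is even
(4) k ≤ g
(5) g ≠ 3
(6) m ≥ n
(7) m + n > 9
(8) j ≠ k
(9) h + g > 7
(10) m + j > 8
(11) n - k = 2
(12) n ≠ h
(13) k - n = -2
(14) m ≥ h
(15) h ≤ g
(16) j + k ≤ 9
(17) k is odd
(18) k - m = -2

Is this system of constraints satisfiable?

Satisfiable

One satisfying assignment is m = 5, n = 5, k = 3, j = 6, h = 3, g = 5.
For the less obvious constraints — constraint 7: m + n = 10; constraint 9: h + g = 8 — and the others hold by inspection.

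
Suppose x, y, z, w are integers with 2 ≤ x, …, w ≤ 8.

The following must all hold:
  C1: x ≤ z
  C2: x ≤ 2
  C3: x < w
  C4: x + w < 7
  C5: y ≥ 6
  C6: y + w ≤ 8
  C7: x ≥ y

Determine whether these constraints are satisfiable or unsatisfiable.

From constraint 5: y ≥ 6. From constraints 2 and 7: y ≤ x and x ≤ 2, so y ≤ 2. But 2 < 6, so no value of y works.

Unsatisfiable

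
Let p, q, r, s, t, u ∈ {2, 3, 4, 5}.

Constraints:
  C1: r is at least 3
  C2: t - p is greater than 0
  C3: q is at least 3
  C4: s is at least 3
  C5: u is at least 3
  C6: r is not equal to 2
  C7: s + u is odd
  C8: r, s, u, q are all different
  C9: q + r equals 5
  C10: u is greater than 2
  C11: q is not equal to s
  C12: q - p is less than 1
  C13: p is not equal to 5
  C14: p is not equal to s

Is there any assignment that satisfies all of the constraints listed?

Constraints 1, 3, 4, and 5 confine each of r, s, u, q to the 3 values {3, …, 5} (the domain already gives each ≤ 5).
Constraint 8 requires all 4 of them to be distinct, but only 3 values are available — impossible by the pigeonhole principle.

Unsatisfiable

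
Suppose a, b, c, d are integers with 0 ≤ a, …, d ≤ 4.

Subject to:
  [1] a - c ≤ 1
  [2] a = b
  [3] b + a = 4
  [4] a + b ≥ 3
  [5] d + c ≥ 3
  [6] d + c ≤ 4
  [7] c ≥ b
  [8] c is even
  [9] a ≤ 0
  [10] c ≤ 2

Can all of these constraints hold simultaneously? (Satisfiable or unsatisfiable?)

Unsatisfiable

From constraints 7 and 10: b ≤ c ≤ 2. From constraint 9: a ≤ 0. Hence b + a ≤ 2. But constraint 3 requires b + a = 4, and 4 > 2. Contradiction.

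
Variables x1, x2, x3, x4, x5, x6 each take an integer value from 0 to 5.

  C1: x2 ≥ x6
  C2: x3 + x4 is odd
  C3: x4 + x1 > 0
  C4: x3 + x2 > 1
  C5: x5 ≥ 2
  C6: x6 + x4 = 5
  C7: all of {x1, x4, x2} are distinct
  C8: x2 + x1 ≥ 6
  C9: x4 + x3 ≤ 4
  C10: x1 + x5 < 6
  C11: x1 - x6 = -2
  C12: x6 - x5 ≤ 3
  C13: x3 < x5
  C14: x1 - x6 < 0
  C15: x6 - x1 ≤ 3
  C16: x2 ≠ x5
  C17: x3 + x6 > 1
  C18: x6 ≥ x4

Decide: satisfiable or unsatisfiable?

Satisfiable

Take x1 = 2, x2 = 4, x3 = 0, x4 = 1, x5 = 2, x6 = 4. Then constraint 3: x4 + x1 = 3; constraint 4: x3 + x2 = 4, and every other listed constraint is also met.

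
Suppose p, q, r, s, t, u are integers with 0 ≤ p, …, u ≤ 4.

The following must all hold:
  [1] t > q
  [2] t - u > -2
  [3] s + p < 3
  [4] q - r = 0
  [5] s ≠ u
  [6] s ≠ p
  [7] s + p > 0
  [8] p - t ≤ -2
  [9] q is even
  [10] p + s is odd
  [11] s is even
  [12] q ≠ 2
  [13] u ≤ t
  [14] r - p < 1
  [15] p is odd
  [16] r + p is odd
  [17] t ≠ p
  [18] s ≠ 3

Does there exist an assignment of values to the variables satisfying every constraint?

Satisfiable

Take p = 1, q = 0, r = 0, s = 0, t = 3, u = 2. Then constraint 2: t - u = 1; constraint 3: s + p = 1, and every other listed constraint is also met.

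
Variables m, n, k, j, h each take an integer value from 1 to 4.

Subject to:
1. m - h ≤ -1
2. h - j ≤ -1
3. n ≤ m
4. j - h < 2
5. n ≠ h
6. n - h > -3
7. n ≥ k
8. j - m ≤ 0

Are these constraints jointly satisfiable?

Constraints 1, 2, and 8 give h − m ≥ 1, m − j ≥ 0, j − h ≥ 1.
Adding all 3 inequalities: the left sides telescope to 0, and the right sides sum to 1 + 0 + 1 = 2. So 0 ≥ 2, which is false.

Unsatisfiable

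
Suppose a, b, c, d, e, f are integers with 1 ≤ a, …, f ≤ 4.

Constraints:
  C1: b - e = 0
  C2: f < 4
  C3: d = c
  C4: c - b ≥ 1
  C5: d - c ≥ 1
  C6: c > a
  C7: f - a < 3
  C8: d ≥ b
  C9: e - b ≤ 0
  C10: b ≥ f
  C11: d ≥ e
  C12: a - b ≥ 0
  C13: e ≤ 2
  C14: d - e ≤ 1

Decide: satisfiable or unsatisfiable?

Constraints 4, 5, 9, and 14 give d − c ≥ 1, c − b ≥ 1, b − e ≥ 0, e − d ≥ -1.
Adding all 4 inequalities: the left sides telescope to 0, and the right sides sum to 1 + 1 + 0 + (-1) = 1. So 0 ≥ 1, which is false.

Unsatisfiable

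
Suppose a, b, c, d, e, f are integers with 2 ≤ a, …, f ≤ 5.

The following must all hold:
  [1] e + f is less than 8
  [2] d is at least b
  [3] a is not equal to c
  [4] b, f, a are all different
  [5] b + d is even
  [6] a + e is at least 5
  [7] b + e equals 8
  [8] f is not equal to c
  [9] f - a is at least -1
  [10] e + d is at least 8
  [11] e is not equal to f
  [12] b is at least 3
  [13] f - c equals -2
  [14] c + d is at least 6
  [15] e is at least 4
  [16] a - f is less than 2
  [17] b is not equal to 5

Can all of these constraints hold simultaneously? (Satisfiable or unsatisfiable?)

Satisfiable

Setting (a, b, c, d, e, f) = (3, 4, 4, 4, 4, 2) satisfies everything: constraint 1: e + f = 6; constraint 6: a + e = 7, and the others follow.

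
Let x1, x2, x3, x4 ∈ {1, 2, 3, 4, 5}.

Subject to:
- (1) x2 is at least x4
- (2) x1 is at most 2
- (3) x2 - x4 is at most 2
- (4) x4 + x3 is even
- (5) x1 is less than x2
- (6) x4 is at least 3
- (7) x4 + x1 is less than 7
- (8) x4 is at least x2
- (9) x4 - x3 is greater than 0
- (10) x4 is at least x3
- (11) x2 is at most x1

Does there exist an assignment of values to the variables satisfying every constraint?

From constraints 1 and 6: x2 ≥ x4 and x4 ≥ 3, so x2 ≥ 3. From constraints 2 and 11: x2 ≤ x1 and x1 ≤ 2, so x2 ≤ 2. But 2 < 3, so no value of x2 works.

Unsatisfiable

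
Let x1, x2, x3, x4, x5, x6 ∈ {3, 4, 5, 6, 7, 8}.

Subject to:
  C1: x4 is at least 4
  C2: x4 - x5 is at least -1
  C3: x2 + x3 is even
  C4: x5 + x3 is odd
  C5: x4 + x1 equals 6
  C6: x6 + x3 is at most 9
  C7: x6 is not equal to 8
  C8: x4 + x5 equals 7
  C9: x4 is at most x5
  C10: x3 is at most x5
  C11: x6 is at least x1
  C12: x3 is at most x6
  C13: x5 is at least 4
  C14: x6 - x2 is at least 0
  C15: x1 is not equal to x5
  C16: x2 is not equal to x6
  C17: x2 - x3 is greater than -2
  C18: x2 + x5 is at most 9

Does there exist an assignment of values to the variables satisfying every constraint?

From constraint 1: x4 ≥ 4. From constraint 13: x5 ≥ 4. Hence x4 + x5 ≥ 8. But constraint 8 requires x4 + x5 = 7, and 7 < 8. Contradiction.

Unsatisfiable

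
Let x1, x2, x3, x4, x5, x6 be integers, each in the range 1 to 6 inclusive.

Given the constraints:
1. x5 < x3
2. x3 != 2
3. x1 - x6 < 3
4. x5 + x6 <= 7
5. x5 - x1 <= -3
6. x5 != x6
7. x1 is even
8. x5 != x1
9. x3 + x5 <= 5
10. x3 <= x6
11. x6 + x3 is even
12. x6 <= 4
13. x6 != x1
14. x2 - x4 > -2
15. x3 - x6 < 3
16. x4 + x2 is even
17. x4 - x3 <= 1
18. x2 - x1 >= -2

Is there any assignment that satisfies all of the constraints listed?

Satisfiable

Setting (x1, x2, x3, x4, x5, x6) = (4, 3, 3, 3, 1, 3) satisfies everything: constraint 3: x1 - x6 = 1; constraint 4: x5 + x6 = 4, and the others follow.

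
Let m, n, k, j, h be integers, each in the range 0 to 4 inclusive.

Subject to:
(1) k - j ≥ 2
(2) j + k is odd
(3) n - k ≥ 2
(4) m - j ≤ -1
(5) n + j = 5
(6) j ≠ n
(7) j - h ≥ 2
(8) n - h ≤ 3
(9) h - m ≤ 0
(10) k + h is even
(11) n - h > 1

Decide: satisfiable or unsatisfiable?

Constraints 1, 3, 4, 8, and 9 give h − n ≥ -3, n − k ≥ 2, k − j ≥ 2, j − m ≥ 1, m − h ≥ 0.
Adding all 5 inequalities: the left sides telescope to 0, and the right sides sum to (-3) + 2 + 2 + 1 + 0 = 2. So 0 ≥ 2, which is false.

Unsatisfiable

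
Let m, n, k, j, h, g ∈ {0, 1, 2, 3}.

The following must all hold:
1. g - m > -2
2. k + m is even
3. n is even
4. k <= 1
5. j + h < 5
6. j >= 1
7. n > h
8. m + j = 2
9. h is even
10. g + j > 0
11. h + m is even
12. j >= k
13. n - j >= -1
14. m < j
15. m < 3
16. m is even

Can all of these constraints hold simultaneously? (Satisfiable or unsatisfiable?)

Satisfiable

Try m = 0, n = 2, k = 0, j = 2, h = 0, g = 1.
Check constraint 1: g - m = 1; constraint 5: j + h = 2. The remaining constraints are straightforward to verify.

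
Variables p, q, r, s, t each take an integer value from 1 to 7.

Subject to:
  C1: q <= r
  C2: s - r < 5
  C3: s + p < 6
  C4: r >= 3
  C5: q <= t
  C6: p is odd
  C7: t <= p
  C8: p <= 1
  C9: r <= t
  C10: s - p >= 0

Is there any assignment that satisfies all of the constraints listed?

From constraints 4 and 9: t ≥ r and r ≥ 3, so t ≥ 3. From constraints 7 and 8: t ≤ p and p ≤ 1, so t ≤ 1. But 1 < 3, so no value of t works.

Unsatisfiable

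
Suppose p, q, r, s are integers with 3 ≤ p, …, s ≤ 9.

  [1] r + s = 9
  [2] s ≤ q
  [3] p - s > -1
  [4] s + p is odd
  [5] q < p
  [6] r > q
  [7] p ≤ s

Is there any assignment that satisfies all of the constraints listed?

Constraints 2, 5, and 7 give p ≤ s, s ≤ q, q < p. Chaining: p ≤ s ≤ q < p, which forces p < p — impossible.

Unsatisfiable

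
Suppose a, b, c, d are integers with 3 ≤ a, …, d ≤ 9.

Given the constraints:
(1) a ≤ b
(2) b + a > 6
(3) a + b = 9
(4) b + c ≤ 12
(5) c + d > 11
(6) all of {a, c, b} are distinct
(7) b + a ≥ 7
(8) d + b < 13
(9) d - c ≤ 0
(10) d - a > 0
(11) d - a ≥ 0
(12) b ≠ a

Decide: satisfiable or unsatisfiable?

Setting (a, b, c, d) = (4, 5, 7, 7) satisfies everything: constraint 2: b + a = 9; constraint 3: a + b = 9; constraint 4: b + c = 12, and the others follow.

Satisfiable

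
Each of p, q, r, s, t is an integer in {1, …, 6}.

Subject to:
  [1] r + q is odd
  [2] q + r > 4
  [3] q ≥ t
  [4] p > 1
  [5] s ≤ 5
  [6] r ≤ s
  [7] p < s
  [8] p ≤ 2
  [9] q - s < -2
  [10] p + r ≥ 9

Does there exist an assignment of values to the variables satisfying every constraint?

Unsatisfiable

From constraint 8: p ≤ 2. From constraints 5 and 6: r ≤ s ≤ 5. Hence p + r ≤ 7. But constraint 10 requires p + r ≥ 9, and 9 > 7. Contradiction.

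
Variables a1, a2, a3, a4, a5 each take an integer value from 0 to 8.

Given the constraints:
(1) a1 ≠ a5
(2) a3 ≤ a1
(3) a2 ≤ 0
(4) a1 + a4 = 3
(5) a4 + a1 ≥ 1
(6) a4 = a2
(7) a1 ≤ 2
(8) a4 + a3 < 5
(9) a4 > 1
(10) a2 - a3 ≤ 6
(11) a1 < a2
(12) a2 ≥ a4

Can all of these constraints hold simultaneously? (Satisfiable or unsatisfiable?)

Unsatisfiable

From constraint 7: a1 ≤ 2. From constraints 3 and 12: a4 ≤ a2 ≤ 0. Hence a1 + a4 ≤ 2. But constraint 4 requires a1 + a4 = 3, and 3 > 2. Contradiction.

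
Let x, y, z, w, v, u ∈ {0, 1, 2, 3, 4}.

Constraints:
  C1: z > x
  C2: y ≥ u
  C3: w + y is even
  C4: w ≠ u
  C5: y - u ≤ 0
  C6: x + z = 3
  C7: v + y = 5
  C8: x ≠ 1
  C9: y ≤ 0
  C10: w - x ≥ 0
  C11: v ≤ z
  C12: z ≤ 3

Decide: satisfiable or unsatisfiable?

Unsatisfiable

From constraints 11 and 12: v ≤ z ≤ 3. From constraint 9: y ≤ 0. Hence v + y ≤ 3. But constraint 7 requires v + y = 5, and 5 > 3. Contradiction.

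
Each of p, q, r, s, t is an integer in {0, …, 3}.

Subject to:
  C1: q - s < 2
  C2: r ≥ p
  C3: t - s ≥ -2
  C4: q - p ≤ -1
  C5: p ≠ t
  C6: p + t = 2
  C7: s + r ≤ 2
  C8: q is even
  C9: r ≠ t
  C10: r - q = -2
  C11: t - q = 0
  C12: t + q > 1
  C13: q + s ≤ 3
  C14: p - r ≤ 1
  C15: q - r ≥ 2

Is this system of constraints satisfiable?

Constraints 4, 14, and 15 give p − q ≥ 1, q − r ≥ 2, r − p ≥ -1.
Adding all 3 inequalities: the left sides telescope to 0, and the right sides sum to 1 + 2 + (-1) = 2. So 0 ≥ 2, which is false.

Unsatisfiable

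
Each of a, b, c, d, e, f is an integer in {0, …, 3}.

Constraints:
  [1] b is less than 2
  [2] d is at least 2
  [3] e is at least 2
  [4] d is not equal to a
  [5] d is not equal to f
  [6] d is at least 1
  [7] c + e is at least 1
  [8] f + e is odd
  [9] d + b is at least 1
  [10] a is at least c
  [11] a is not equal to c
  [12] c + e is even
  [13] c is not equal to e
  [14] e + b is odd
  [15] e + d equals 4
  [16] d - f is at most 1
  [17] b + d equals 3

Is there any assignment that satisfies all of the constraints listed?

Satisfiable

Try a = 1, b = 1, c = 0, d = 2, e = 2, f = 1.
Check constraint 7: c + e = 2; constraint 9: d + b = 3. The remaining constraints are straightforward to verify.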